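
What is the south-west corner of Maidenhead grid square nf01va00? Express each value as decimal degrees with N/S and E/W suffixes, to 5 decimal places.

Field N=13, F=5: +13·20° lon, +5·10° lat → SW at lon 80°, lat -40°.
Square 0, 1: +0·2° lon, +1·1° lat → SW at lon 80°, lat -39°.
Subsquare v=21, a=0: +21·0.0833333° lon, +0·0.0416667° lat → SW at lon 81.75°, lat -39°.
Extended square 0, 0: +0·0.00833333° lon, +0·0.00416667° lat → SW at lon 81.75°, lat -39°.
latitude 39.00000° S, longitude 81.75000° E.

39.00000° S, 81.75000° E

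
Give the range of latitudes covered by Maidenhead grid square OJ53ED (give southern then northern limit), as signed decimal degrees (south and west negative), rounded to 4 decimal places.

3.1250, 3.1667

Field O=14, J=9: +14·20° lon, +9·10° lat → SW at lon 100°, lat 0°.
Square 5, 3: +5·2° lon, +3·1° lat → SW at lon 110°, lat 3°.
Subsquare e=4, d=3: +4·0.0833333° lon, +3·0.0416667° lat → SW at lon 110.333°, lat 3.125°.
Cell spans 0.0833333° lon × 0.0416667° lat.
south 3.1250, north 3.1667.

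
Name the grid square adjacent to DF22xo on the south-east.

DF32an

Longitude subsquare x = 23; +1 → 24, wraps to 0 = a, carry into square.
Longitude square 2; +1 → 3.
Latitude subsquare o = 14; −1 → 13 = n.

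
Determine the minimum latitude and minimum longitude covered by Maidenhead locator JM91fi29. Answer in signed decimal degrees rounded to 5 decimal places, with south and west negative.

Field J=9, M=12: +9·20° lon, +12·10° lat → SW at lon 0°, lat 30°.
Square 9, 1: +9·2° lon, +1·1° lat → SW at lon 18°, lat 31°.
Subsquare f=5, i=8: +5·0.0833333° lon, +8·0.0416667° lat → SW at lon 18.4167°, lat 31.3333°.
Extended square 2, 9: +2·0.00833333° lon, +9·0.00416667° lat → SW at lon 18.4333°, lat 31.3708°.
latitude 31.37083, longitude 18.43333.

31.37083, 18.43333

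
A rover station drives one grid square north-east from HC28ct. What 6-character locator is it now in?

HC28du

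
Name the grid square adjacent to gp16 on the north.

Latitude square 6; +1 → 7.
The longitude characters are unchanged.

GP17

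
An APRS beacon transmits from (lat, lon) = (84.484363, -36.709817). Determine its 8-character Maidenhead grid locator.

HR14pl46

Offset from 180°W / 90°S: lon 143.29018°, lat 174.48436°.
Field (20°×10°, letters A–R): 143.29018/20 → 7 → H, 174.48436/10 → 17 → R; chars HR.
Square (2°×1°, digits 0–9): 3.29018/2 → 1, 4.48436/1 → 4; chars 14.
Subsquare (5′×2.5′, letters a–x): 1.29018/0.0833333 → 15 → p, 0.48436/0.0416667 → 11 → l; chars pl.
Extended square (30″×15″, digits 0–9): 0.04018/0.00833333 → 4, 0.02603/0.00416667 → 6; chars 46.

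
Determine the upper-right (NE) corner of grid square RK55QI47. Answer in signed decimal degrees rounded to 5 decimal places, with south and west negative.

15.36667, 171.37500

Field R=17, K=10: +17·20° lon, +10·10° lat → SW at lon 160°, lat 10°.
Square 5, 5: +5·2° lon, +5·1° lat → SW at lon 170°, lat 15°.
Subsquare q=16, i=8: +16·0.0833333° lon, +8·0.0416667° lat → SW at lon 171.333°, lat 15.3333°.
Extended square 4, 7: +4·0.00833333° lon, +7·0.00416667° lat → SW at lon 171.367°, lat 15.3625°.
Cell spans 0.00833333° lon × 0.00416667° lat. NE corner is SW corner plus one full cell.
latitude 15.36667, longitude 171.37500.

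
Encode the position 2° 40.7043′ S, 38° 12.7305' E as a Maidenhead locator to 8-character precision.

Add 180° to longitude and 90° to latitude: 218.21218, 87.32160.
Field (20°×10°, letters A–R): lon ⌊218.21218/20⌋ = 10 → K; lat ⌊87.32160/10⌋ = 8 → I.
Square (2°×1°, digits 0–9): lon ⌊18.21218/2⌋ = 9; lat ⌊7.32160/1⌋ = 7.
Subsquare (5′×2.5′, letters a–x): lon ⌊0.21218/0.0833333⌋ = 2 → c; lat ⌊0.32160/0.0416667⌋ = 7 → h.
Extended square (30″×15″, digits 0–9): lon ⌊0.04551/0.00833333⌋ = 5; lat ⌊0.02993/0.00416667⌋ = 7.

KI97ch57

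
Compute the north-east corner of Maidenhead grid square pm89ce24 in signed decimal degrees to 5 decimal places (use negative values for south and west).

39.18750, 136.19167

Field P=15, M=12: +15·20° lon, +12·10° lat → SW at lon 120°, lat 30°.
Square 8, 9: +8·2° lon, +9·1° lat → SW at lon 136°, lat 39°.
Subsquare c=2, e=4: +2·0.0833333° lon, +4·0.0416667° lat → SW at lon 136.167°, lat 39.1667°.
Extended square 2, 4: +2·0.00833333° lon, +4·0.00416667° lat → SW at lon 136.183°, lat 39.1833°.
Cell spans 0.00833333° lon × 0.00416667° lat. NE corner is SW corner plus one full cell.
latitude 39.18750, longitude 136.19167.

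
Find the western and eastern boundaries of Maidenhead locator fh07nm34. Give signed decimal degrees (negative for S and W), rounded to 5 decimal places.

-78.89167, -78.88333

Field F=5, H=7: +5·20° lon, +7·10° lat → SW at lon -80°, lat -20°.
Square 0, 7: +0·2° lon, +7·1° lat → SW at lon -80°, lat -13°.
Subsquare n=13, m=12: +13·0.0833333° lon, +12·0.0416667° lat → SW at lon -78.9167°, lat -12.5°.
Extended square 3, 4: +3·0.00833333° lon, +4·0.00416667° lat → SW at lon -78.8917°, lat -12.4833°.
Cell spans 0.00833333° lon × 0.00416667° lat.
west -78.89167, east -78.88333.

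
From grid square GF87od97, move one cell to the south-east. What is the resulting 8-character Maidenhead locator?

GF87pd06

Longitude extended square 9; +1 → 10, wraps to 0, carry into subsquare.
Longitude subsquare o = 14; +1 → 15 = p.
Latitude extended square 7; −1 → 6.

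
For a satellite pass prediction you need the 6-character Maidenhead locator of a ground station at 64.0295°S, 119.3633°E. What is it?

Add 180° to longitude and 90° to latitude: 299.3633, 25.9705.
Field (20°×10°, letters A–R): 299.3633/20 → 14 → O, 25.9705/10 → 2 → C; chars OC.
Square (2°×1°, digits 0–9): 19.3633/2 → 9, 5.9705/1 → 5; chars 95.
Subsquare (5′×2.5′, letters a–x): 1.3633/0.0833333 → 16 → q, 0.9705/0.0416667 → 23 → x; chars qx.

OC95qx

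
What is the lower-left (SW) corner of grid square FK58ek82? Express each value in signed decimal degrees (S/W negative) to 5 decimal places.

Field F=5, K=10: +5·20° lon, +10·10° lat → SW at lon -80°, lat 10°.
Square 5, 8: +5·2° lon, +8·1° lat → SW at lon -70°, lat 18°.
Subsquare e=4, k=10: +4·0.0833333° lon, +10·0.0416667° lat → SW at lon -69.6667°, lat 18.4167°.
Extended square 8, 2: +8·0.00833333° lon, +2·0.00416667° lat → SW at lon -69.6°, lat 18.425°.
latitude 18.42500, longitude -69.60000.

18.42500, -69.60000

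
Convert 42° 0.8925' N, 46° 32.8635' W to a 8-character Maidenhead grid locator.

Shift to the Maidenhead origin (180°W, 90°S): lon 133.45227, lat 132.01488.
Field: 133.45227/20 → 6 → G, 132.01488/10 → 13 → N; chars GN.
Square: 13.45227/2 → 6, 2.01488/1 → 2; chars 62.
Subsquare: 1.45227/0.0833333 → 17 → r, 0.01488/0.0416667 → 0 → a; chars ra.
Extended square: 0.03561/0.00833333 → 4, 0.01488/0.00416667 → 3; chars 43.

GN62ra43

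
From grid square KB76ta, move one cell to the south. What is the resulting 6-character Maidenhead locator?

KB75tx

Latitude subsquare a = 0; −1 → -1, wraps to 23 = x, carry into square.
Latitude square 6; −1 → 5.
The longitude characters are unchanged.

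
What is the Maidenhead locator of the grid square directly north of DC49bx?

Latitude subsquare x = 23; +1 → 24, wraps to 0 = a, carry into square.
Latitude square 9; +1 → 10, wraps to 0, carry into field.
Latitude field C = 2; +1 → 3 = D.
The longitude characters are unchanged.

DD40ba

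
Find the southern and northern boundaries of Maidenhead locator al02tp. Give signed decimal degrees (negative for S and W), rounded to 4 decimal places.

22.6250, 22.6667

Field A=0, L=11: +0·20° lon, +11·10° lat → SW at lon -180°, lat 20°.
Square 0, 2: +0·2° lon, +2·1° lat → SW at lon -180°, lat 22°.
Subsquare t=19, p=15: +19·0.0833333° lon, +15·0.0416667° lat → SW at lon -178.417°, lat 22.625°.
Cell spans 0.0833333° lon × 0.0416667° lat.
south 22.6250, north 22.6667.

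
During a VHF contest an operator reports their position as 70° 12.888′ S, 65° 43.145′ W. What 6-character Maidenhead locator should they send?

Shift to the Maidenhead origin (180°W, 90°S): lon 114.2809, lat 19.7852.
Field: lon ⌊114.2809/20⌋ = 5 → F; lat ⌊19.7852/10⌋ = 1 → B.
Square: lon ⌊14.2809/2⌋ = 7; lat ⌊9.7852/1⌋ = 9.
Subsquare: lon ⌊0.2809/0.0833333⌋ = 3 → d; lat ⌊0.7852/0.0416667⌋ = 18 → s.

FB79ds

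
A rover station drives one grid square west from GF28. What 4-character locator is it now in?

GF18

Longitude square 2; −1 → 1.
The latitude characters are unchanged.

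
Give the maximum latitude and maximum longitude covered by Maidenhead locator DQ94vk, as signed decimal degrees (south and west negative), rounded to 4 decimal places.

Field D=3, Q=16: +3·20° lon, +16·10° lat → SW at lon -120°, lat 70°.
Square 9, 4: +9·2° lon, +4·1° lat → SW at lon -102°, lat 74°.
Subsquare v=21, k=10: +21·0.0833333° lon, +10·0.0416667° lat → SW at lon -100.25°, lat 74.4167°.
Cell spans 0.0833333° lon × 0.0416667° lat. NE corner is SW corner plus one full cell.
latitude 74.4583, longitude -100.1667.

74.4583, -100.1667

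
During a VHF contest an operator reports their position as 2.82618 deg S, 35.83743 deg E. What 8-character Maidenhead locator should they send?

Offset from 180°W / 90°S: lon 215.83743°, lat 87.17382°.
Field: lon ⌊215.83743/20⌋ = 10 → K; lat ⌊87.17382/10⌋ = 8 → I.
Square: lon ⌊15.83743/2⌋ = 7; lat ⌊7.17382/1⌋ = 7.
Subsquare: lon ⌊1.83743/0.0833333⌋ = 22 → w; lat ⌊0.17382/0.0416667⌋ = 4 → e.
Extended square: lon ⌊0.00410/0.00833333⌋ = 0; lat ⌊0.00715/0.00416667⌋ = 1.

KI77we01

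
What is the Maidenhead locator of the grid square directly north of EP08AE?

EP08af

Latitude subsquare e = 4; +1 → 5 = f.
The longitude characters are unchanged.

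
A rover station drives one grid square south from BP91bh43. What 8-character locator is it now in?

Latitude extended square 3; −1 → 2.
The longitude characters are unchanged.

BP91bh42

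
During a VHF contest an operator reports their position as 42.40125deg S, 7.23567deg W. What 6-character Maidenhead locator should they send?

Shift to the Maidenhead origin (180°W, 90°S): lon 172.7643, lat 47.5988.
Field (20°×10°, letters A–R): lon ⌊172.7643/20⌋ = 8 → I; lat ⌊47.5988/10⌋ = 4 → E.
Square (2°×1°, digits 0–9): lon ⌊12.7643/2⌋ = 6; lat ⌊7.5988/1⌋ = 7.
Subsquare (5′×2.5′, letters a–x): lon ⌊0.7643/0.0833333⌋ = 9 → j; lat ⌊0.5988/0.0416667⌋ = 14 → o.

IE67jo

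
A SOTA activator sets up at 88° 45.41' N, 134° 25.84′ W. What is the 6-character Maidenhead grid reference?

CR28ss

Offset from 180°W / 90°S: lon 45.5693°, lat 178.7568°.
Field: lon ⌊45.5693/20⌋ = 2 → C; lat ⌊178.7568/10⌋ = 17 → R.
Square: lon ⌊5.5693/2⌋ = 2; lat ⌊8.7568/1⌋ = 8.
Subsquare: lon ⌊1.5693/0.0833333⌋ = 18 → s; lat ⌊0.7568/0.0416667⌋ = 18 → s.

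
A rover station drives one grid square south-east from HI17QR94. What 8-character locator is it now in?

Longitude extended square 9; +1 → 10, wraps to 0, carry into subsquare.
Longitude subsquare q = 16; +1 → 17 = r.
Latitude extended square 4; −1 → 3.

HI17rr03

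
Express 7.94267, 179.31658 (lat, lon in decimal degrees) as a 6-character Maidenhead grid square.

RJ97pw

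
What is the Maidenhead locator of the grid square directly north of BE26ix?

Latitude subsquare x = 23; +1 → 24, wraps to 0 = a, carry into square.
Latitude square 6; +1 → 7.
The longitude characters are unchanged.

BE27ia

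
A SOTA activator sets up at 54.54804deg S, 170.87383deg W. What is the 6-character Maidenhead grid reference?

Add 180° to longitude and 90° to latitude: 9.1262, 35.4520.
Field: lon ⌊9.1262/20⌋ = 0 → A; lat ⌊35.4520/10⌋ = 3 → D.
Square: lon ⌊9.1262/2⌋ = 4; lat ⌊5.4520/1⌋ = 5.
Subsquare: lon ⌊1.1262/0.0833333⌋ = 13 → n; lat ⌊0.4520/0.0416667⌋ = 10 → k.

AD45nk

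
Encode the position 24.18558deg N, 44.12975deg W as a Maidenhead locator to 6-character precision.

GL74we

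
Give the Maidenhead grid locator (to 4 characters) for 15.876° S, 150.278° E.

QH54

Add 180° to longitude and 90° to latitude: 330.28, 74.12.
Field: lon ⌊330.28/20⌋ = 16 → Q; lat ⌊74.12/10⌋ = 7 → H.
Square: lon ⌊10.28/2⌋ = 5; lat ⌊4.12/1⌋ = 4.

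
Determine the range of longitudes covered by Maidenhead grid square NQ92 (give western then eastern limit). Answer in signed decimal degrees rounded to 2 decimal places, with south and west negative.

Field N=13, Q=16: +13·20° lon, +16·10° lat → SW at lon 80°, lat 70°.
Square 9, 2: +9·2° lon, +2·1° lat → SW at lon 98°, lat 72°.
Cell spans 2° lon × 1° lat.
west 98.00, east 100.00.

98.00, 100.00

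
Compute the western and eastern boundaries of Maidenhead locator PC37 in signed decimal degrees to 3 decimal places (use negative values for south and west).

126.000, 128.000

Field P=15, C=2: +15·20° lon, +2·10° lat → SW at lon 120°, lat -70°.
Square 3, 7: +3·2° lon, +7·1° lat → SW at lon 126°, lat -63°.
Cell spans 2° lon × 1° lat.
west 126.000, east 128.000.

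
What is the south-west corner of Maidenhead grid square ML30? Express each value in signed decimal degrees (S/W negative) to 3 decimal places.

20.000, 66.000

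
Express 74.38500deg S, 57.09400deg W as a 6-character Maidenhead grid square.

Add 180° to longitude and 90° to latitude: 122.9060, 15.6150.
Field: 122.9060/20 → 6 → G, 15.6150/10 → 1 → B; chars GB.
Square: 2.9060/2 → 1, 5.6150/1 → 5; chars 15.
Subsquare: 0.9060/0.0833333 → 10 → k, 0.6150/0.0416667 → 14 → o; chars ko.

GB15ko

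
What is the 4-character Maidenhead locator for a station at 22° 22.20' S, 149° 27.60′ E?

QG47

Shift to the Maidenhead origin (180°W, 90°S): lon 329.46, lat 67.63.
Field: lon ⌊329.46/20⌋ = 16 → Q; lat ⌊67.63/10⌋ = 6 → G.
Square: lon ⌊9.46/2⌋ = 4; lat ⌊7.63/1⌋ = 7.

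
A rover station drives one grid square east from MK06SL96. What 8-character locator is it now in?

Longitude extended square 9; +1 → 10, wraps to 0, carry into subsquare.
Longitude subsquare s = 18; +1 → 19 = t.
The latitude characters are unchanged.

MK06tl06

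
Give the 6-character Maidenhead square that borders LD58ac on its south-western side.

LD48xb

Longitude subsquare a = 0; −1 → -1, wraps to 23 = x, carry into square.
Longitude square 5; −1 → 4.
Latitude subsquare c = 2; −1 → 1 = b.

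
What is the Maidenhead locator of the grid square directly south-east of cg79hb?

Longitude subsquare h = 7; +1 → 8 = i.
Latitude subsquare b = 1; −1 → 0 = a.

CG79ia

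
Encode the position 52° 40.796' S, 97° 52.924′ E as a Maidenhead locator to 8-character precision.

ND87wh56

Shift to the Maidenhead origin (180°W, 90°S): lon 277.88207, lat 37.32007.
Field: lon ⌊277.88207/20⌋ = 13 → N; lat ⌊37.32007/10⌋ = 3 → D.
Square: lon ⌊17.88207/2⌋ = 8; lat ⌊7.32007/1⌋ = 7.
Subsquare: lon ⌊1.88207/0.0833333⌋ = 22 → w; lat ⌊0.32007/0.0416667⌋ = 7 → h.
Extended square: lon ⌊0.04873/0.00833333⌋ = 5; lat ⌊0.02840/0.00416667⌋ = 6.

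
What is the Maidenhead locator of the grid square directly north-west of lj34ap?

LJ24xq

Longitude subsquare a = 0; −1 → -1, wraps to 23 = x, carry into square.
Longitude square 3; −1 → 2.
Latitude subsquare p = 15; +1 → 16 = q.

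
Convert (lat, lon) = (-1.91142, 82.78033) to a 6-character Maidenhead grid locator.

Add 180° to longitude and 90° to latitude: 262.7803, 88.0886.
Field: 262.7803/20 → 13 → N, 88.0886/10 → 8 → I; chars NI.
Square: 2.7803/2 → 1, 8.0886/1 → 8; chars 18.
Subsquare: 0.7803/0.0833333 → 9 → j, 0.0886/0.0416667 → 2 → c; chars jc.

NI18jc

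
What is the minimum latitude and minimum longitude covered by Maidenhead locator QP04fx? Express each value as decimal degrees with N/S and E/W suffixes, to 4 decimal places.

64.9583° N, 140.4167° E

Field Q=16, P=15: +16·20° lon, +15·10° lat → SW at lon 140°, lat 60°.
Square 0, 4: +0·2° lon, +4·1° lat → SW at lon 140°, lat 64°.
Subsquare f=5, x=23: +5·0.0833333° lon, +23·0.0416667° lat → SW at lon 140.417°, lat 64.9583°.
latitude 64.9583° N, longitude 140.4167° E.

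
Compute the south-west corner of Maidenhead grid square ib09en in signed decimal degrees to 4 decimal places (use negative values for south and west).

-70.4583, -19.6667

Field I=8, B=1: +8·20° lon, +1·10° lat → SW at lon -20°, lat -80°.
Square 0, 9: +0·2° lon, +9·1° lat → SW at lon -20°, lat -71°.
Subsquare e=4, n=13: +4·0.0833333° lon, +13·0.0416667° lat → SW at lon -19.6667°, lat -70.4583°.
latitude -70.4583, longitude -19.6667.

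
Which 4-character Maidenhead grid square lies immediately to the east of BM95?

Longitude square 9; +1 → 10, wraps to 0, carry into field.
Longitude field B = 1; +1 → 2 = C.
The latitude characters are unchanged.

CM05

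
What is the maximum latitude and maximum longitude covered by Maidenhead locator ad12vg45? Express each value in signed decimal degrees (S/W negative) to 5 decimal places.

Field A=0, D=3: +0·20° lon, +3·10° lat → SW at lon -180°, lat -60°.
Square 1, 2: +1·2° lon, +2·1° lat → SW at lon -178°, lat -58°.
Subsquare v=21, g=6: +21·0.0833333° lon, +6·0.0416667° lat → SW at lon -176.25°, lat -57.75°.
Extended square 4, 5: +4·0.00833333° lon, +5·0.00416667° lat → SW at lon -176.217°, lat -57.7292°.
Cell spans 0.00833333° lon × 0.00416667° lat. NE corner is SW corner plus one full cell.
latitude -57.72500, longitude -176.20833.

-57.72500, -176.20833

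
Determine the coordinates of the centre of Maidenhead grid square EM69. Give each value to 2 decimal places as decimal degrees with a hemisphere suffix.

39.50° N, 87.00° W

Field E=4, M=12: +4·20° lon, +12·10° lat → SW at lon -100°, lat 30°.
Square 6, 9: +6·2° lon, +9·1° lat → SW at lon -88°, lat 39°.
Cell spans 2° lon × 1° lat. Centre is SW corner plus half of each.
latitude 39.50° N, longitude 87.00° W.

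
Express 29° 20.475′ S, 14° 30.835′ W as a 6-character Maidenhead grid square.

Add 180° to longitude and 90° to latitude: 165.4861, 60.6587.
Field: 165.4861/20 → 8 → I, 60.6587/10 → 6 → G; chars IG.
Square: 5.4861/2 → 2, 0.6587/1 → 0; chars 20.
Subsquare: 1.4861/0.0833333 → 17 → r, 0.6587/0.0416667 → 15 → p; chars rp.

IG20rp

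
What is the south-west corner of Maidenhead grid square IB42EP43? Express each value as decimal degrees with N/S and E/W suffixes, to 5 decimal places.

77.36250° S, 11.63333° W

Field I=8, B=1: +8·20° lon, +1·10° lat → SW at lon -20°, lat -80°.
Square 4, 2: +4·2° lon, +2·1° lat → SW at lon -12°, lat -78°.
Subsquare e=4, p=15: +4·0.0833333° lon, +15·0.0416667° lat → SW at lon -11.6667°, lat -77.375°.
Extended square 4, 3: +4·0.00833333° lon, +3·0.00416667° lat → SW at lon -11.6333°, lat -77.3625°.
latitude 77.36250° S, longitude 11.63333° W.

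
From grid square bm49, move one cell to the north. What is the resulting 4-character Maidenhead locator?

Latitude square 9; +1 → 10, wraps to 0, carry into field.
Latitude field M = 12; +1 → 13 = N.
The longitude characters are unchanged.

BN40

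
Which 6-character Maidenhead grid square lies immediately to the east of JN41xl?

JN51al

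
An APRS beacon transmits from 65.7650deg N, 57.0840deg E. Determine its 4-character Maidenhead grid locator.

LP85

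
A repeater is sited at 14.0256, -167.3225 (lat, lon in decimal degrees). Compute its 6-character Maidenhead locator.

AK64ia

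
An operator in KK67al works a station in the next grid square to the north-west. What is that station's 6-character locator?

KK57xm

Longitude subsquare a = 0; −1 → -1, wraps to 23 = x, carry into square.
Longitude square 6; −1 → 5.
Latitude subsquare l = 11; +1 → 12 = m.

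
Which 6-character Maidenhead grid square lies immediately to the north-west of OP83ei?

Longitude subsquare e = 4; −1 → 3 = d.
Latitude subsquare i = 8; +1 → 9 = j.

OP83dj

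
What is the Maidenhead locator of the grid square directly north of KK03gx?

KK04ga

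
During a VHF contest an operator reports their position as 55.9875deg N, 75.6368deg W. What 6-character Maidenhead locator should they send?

Add 180° to longitude and 90° to latitude: 104.3632, 145.9875.
Field (20°×10°, letters A–R): 104.3632/20 → 5 → F, 145.9875/10 → 14 → O; chars FO.
Square (2°×1°, digits 0–9): 4.3632/2 → 2, 5.9875/1 → 5; chars 25.
Subsquare (5′×2.5′, letters a–x): 0.3632/0.0833333 → 4 → e, 0.9875/0.0416667 → 23 → x; chars ex.

FO25ex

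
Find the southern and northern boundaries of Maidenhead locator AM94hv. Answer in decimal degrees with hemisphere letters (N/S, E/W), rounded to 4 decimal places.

34.8750° N, 34.9167° N

Field A=0, M=12: +0·20° lon, +12·10° lat → SW at lon -180°, lat 30°.
Square 9, 4: +9·2° lon, +4·1° lat → SW at lon -162°, lat 34°.
Subsquare h=7, v=21: +7·0.0833333° lon, +21·0.0416667° lat → SW at lon -161.417°, lat 34.875°.
Cell spans 0.0833333° lon × 0.0416667° lat.
south 34.8750° N, north 34.9167° N.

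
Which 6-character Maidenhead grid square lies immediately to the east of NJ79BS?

NJ79cs

Longitude subsquare b = 1; +1 → 2 = c.
The latitude characters are unchanged.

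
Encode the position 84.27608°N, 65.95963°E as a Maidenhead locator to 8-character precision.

MR24xg56

Add 180° to longitude and 90° to latitude: 245.95963, 174.27608.
Field: lon ⌊245.95963/20⌋ = 12 → M; lat ⌊174.27608/10⌋ = 17 → R.
Square: lon ⌊5.95963/2⌋ = 2; lat ⌊4.27608/1⌋ = 4.
Subsquare: lon ⌊1.95963/0.0833333⌋ = 23 → x; lat ⌊0.27608/0.0416667⌋ = 6 → g.
Extended square: lon ⌊0.04296/0.00833333⌋ = 5; lat ⌊0.02608/0.00416667⌋ = 6.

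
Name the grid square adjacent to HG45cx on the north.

HG46ca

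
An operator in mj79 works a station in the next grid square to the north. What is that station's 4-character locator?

Latitude square 9; +1 → 10, wraps to 0, carry into field.
Latitude field J = 9; +1 → 10 = K.
The longitude characters are unchanged.

MK70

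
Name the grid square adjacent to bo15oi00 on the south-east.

BO15oh19

Longitude extended square 0; +1 → 1.
Latitude extended square 0; −1 → -1, wraps to 9, carry into subsquare.
Latitude subsquare i = 8; −1 → 7 = h.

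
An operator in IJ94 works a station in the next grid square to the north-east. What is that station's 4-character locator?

JJ05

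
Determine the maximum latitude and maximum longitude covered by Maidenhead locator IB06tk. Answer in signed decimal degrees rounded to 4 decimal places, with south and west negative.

-73.5417, -18.3333

Field I=8, B=1: +8·20° lon, +1·10° lat → SW at lon -20°, lat -80°.
Square 0, 6: +0·2° lon, +6·1° lat → SW at lon -20°, lat -74°.
Subsquare t=19, k=10: +19·0.0833333° lon, +10·0.0416667° lat → SW at lon -18.4167°, lat -73.5833°.
Cell spans 0.0833333° lon × 0.0416667° lat. NE corner is SW corner plus one full cell.
latitude -73.5417, longitude -18.3333.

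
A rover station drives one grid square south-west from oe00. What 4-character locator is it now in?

Longitude square 0; −1 → -1, wraps to 9, carry into field.
Longitude field O = 14; −1 → 13 = N.
Latitude square 0; −1 → -1, wraps to 9, carry into field.
Latitude field E = 4; −1 → 3 = D.

ND99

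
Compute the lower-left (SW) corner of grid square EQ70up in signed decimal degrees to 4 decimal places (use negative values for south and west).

70.6250, -84.3333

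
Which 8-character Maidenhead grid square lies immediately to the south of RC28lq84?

RC28lq83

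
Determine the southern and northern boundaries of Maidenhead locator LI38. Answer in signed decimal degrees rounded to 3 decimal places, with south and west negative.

-2.000, -1.000

Field L=11, I=8: +11·20° lon, +8·10° lat → SW at lon 40°, lat -10°.
Square 3, 8: +3·2° lon, +8·1° lat → SW at lon 46°, lat -2°.
Cell spans 2° lon × 1° lat.
south -2.000, north -1.000.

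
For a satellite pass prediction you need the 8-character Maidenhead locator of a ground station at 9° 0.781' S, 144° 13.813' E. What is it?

Add 180° to longitude and 90° to latitude: 324.23022, 80.98698.
Field: 324.23022/20 → 16 → Q, 80.98698/10 → 8 → I; chars QI.
Square: 4.23022/2 → 2, 0.98698/1 → 0; chars 20.
Subsquare: 0.23022/0.0833333 → 2 → c, 0.98698/0.0416667 → 23 → x; chars cx.
Extended square: 0.06355/0.00833333 → 7, 0.02865/0.00416667 → 6; chars 76.

QI20cx76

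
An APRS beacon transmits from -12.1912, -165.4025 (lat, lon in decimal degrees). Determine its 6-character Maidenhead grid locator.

AH77ht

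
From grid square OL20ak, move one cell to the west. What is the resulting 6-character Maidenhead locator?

Longitude subsquare a = 0; −1 → -1, wraps to 23 = x, carry into square.
Longitude square 2; −1 → 1.
The latitude characters are unchanged.

OL10xk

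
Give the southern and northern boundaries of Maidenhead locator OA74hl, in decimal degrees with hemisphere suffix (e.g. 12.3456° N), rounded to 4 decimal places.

85.5417° S, 85.5000° S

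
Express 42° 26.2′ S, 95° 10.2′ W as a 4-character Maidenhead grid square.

EE27

Offset from 180°W / 90°S: lon 84.83°, lat 47.56°.
Field (20°×10°, letters A–R): lon ⌊84.83/20⌋ = 4 → E; lat ⌊47.56/10⌋ = 4 → E.
Square (2°×1°, digits 0–9): lon ⌊4.83/2⌋ = 2; lat ⌊7.56/1⌋ = 7.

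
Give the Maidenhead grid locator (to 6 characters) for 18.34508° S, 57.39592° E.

Offset from 180°W / 90°S: lon 237.3959°, lat 71.6549°.
Field: 237.3959/20 → 11 → L, 71.6549/10 → 7 → H; chars LH.
Square: 17.3959/2 → 8, 1.6549/1 → 1; chars 81.
Subsquare: 1.3959/0.0833333 → 16 → q, 0.6549/0.0416667 → 15 → p; chars qp.

LH81qp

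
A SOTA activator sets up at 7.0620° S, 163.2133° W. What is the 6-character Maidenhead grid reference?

Shift to the Maidenhead origin (180°W, 90°S): lon 16.7867, lat 82.9380.
Field: 16.7867/20 → 0 → A, 82.9380/10 → 8 → I; chars AI.
Square: 16.7867/2 → 8, 2.9380/1 → 2; chars 82.
Subsquare: 0.7867/0.0833333 → 9 → j, 0.9380/0.0416667 → 22 → w; chars jw.

AI82jw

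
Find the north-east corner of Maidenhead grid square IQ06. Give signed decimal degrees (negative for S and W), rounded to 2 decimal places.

77.00, -18.00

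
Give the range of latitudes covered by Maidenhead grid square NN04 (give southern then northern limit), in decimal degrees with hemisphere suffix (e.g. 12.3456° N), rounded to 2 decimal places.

44.00° N, 45.00° N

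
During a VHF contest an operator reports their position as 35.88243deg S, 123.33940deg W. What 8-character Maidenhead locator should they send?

CF84hc98

Offset from 180°W / 90°S: lon 56.66060°, lat 54.11757°.
Field: 56.66060/20 → 2 → C, 54.11757/10 → 5 → F; chars CF.
Square: 16.66060/2 → 8, 4.11757/1 → 4; chars 84.
Subsquare: 0.66060/0.0833333 → 7 → h, 0.11757/0.0416667 → 2 → c; chars hc.
Extended square: 0.07727/0.00833333 → 9, 0.03424/0.00416667 → 8; chars 98.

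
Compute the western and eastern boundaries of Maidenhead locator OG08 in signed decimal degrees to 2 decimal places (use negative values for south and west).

100.00, 102.00

Field O=14, G=6: +14·20° lon, +6·10° lat → SW at lon 100°, lat -30°.
Square 0, 8: +0·2° lon, +8·1° lat → SW at lon 100°, lat -22°.
Cell spans 2° lon × 1° lat.
west 100.00, east 102.00.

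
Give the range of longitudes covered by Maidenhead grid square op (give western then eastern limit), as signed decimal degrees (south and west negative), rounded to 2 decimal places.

Field O=14, P=15: +14·20° lon, +15·10° lat → SW at lon 100°, lat 60°.
Cell spans 20° lon × 10° lat.
west 100.00, east 120.00.

100.00, 120.00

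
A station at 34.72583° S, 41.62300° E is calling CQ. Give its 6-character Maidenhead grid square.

LF05tg

Offset from 180°W / 90°S: lon 221.6230°, lat 55.2742°.
Field: 221.6230/20 → 11 → L, 55.2742/10 → 5 → F; chars LF.
Square: 1.6230/2 → 0, 5.2742/1 → 5; chars 05.
Subsquare: 1.6230/0.0833333 → 19 → t, 0.2742/0.0416667 → 6 → g; chars tg.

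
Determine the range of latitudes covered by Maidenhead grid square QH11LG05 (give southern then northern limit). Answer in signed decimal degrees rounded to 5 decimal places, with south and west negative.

-18.72917, -18.72500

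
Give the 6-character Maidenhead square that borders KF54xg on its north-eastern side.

KF64ah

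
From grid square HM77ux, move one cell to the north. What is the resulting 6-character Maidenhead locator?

HM78ua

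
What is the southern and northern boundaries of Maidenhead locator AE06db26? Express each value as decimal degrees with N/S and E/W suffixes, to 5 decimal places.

43.93333° S, 43.92917° S

Field A=0, E=4: +0·20° lon, +4·10° lat → SW at lon -180°, lat -50°.
Square 0, 6: +0·2° lon, +6·1° lat → SW at lon -180°, lat -44°.
Subsquare d=3, b=1: +3·0.0833333° lon, +1·0.0416667° lat → SW at lon -179.75°, lat -43.9583°.
Extended square 2, 6: +2·0.00833333° lon, +6·0.00416667° lat → SW at lon -179.733°, lat -43.9333°.
Cell spans 0.00833333° lon × 0.00416667° lat.
south 43.93333° S, north 43.92917° S.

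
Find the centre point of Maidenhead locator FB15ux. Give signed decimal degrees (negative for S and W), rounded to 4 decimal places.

-74.0208, -76.2917

Field F=5, B=1: +5·20° lon, +1·10° lat → SW at lon -80°, lat -80°.
Square 1, 5: +1·2° lon, +5·1° lat → SW at lon -78°, lat -75°.
Subsquare u=20, x=23: +20·0.0833333° lon, +23·0.0416667° lat → SW at lon -76.3333°, lat -74.0417°.
Cell spans 0.0833333° lon × 0.0416667° lat. Centre is SW corner plus half of each.
latitude -74.0208, longitude -76.2917.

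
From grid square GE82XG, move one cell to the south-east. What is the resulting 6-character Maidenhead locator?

Longitude subsquare x = 23; +1 → 24, wraps to 0 = a, carry into square.
Longitude square 8; +1 → 9.
Latitude subsquare g = 6; −1 → 5 = f.

GE92af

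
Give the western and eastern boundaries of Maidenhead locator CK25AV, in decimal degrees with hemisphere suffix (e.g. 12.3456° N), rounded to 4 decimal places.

136.0000° W, 135.9167° W

Field C=2, K=10: +2·20° lon, +10·10° lat → SW at lon -140°, lat 10°.
Square 2, 5: +2·2° lon, +5·1° lat → SW at lon -136°, lat 15°.
Subsquare a=0, v=21: +0·0.0833333° lon, +21·0.0416667° lat → SW at lon -136°, lat 15.875°.
Cell spans 0.0833333° lon × 0.0416667° lat.
west 136.0000° W, east 135.9167° W.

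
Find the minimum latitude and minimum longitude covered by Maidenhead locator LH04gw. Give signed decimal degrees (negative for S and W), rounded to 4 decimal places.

Field L=11, H=7: +11·20° lon, +7·10° lat → SW at lon 40°, lat -20°.
Square 0, 4: +0·2° lon, +4·1° lat → SW at lon 40°, lat -16°.
Subsquare g=6, w=22: +6·0.0833333° lon, +22·0.0416667° lat → SW at lon 40.5°, lat -15.0833°.
latitude -15.0833, longitude 40.5000.

-15.0833, 40.5000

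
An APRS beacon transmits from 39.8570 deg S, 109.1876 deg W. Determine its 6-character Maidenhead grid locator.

DF50jd

Shift to the Maidenhead origin (180°W, 90°S): lon 70.8124, lat 50.1430.
Field: 70.8124/20 → 3 → D, 50.1430/10 → 5 → F; chars DF.
Square: 10.8124/2 → 5, 0.1430/1 → 0; chars 50.
Subsquare: 0.8124/0.0833333 → 9 → j, 0.1430/0.0416667 → 3 → d; chars jd.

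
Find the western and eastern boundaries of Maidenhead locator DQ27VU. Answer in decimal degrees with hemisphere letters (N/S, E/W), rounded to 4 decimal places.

114.2500° W, 114.1667° W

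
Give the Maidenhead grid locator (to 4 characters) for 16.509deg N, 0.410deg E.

JK06

Add 180° to longitude and 90° to latitude: 180.41, 106.51.
Field: 180.41/20 → 9 → J, 106.51/10 → 10 → K; chars JK.
Square: 0.41/2 → 0, 6.51/1 → 6; chars 06.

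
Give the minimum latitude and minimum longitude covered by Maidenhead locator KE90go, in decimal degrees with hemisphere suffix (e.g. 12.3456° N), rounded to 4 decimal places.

49.4167° S, 38.5000° E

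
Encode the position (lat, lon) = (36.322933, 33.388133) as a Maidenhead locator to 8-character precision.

Shift to the Maidenhead origin (180°W, 90°S): lon 213.38813, lat 126.32293.
Field (20°×10°, letters A–R): 213.38813/20 → 10 → K, 126.32293/10 → 12 → M; chars KM.
Square (2°×1°, digits 0–9): 13.38813/2 → 6, 6.32293/1 → 6; chars 66.
Subsquare (5′×2.5′, letters a–x): 1.38813/0.0833333 → 16 → q, 0.32293/0.0416667 → 7 → h; chars qh.
Extended square (30″×15″, digits 0–9): 0.05480/0.00833333 → 6, 0.03127/0.00416667 → 7; chars 67.

KM66qh67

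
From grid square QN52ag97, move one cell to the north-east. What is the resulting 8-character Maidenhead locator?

Longitude extended square 9; +1 → 10, wraps to 0, carry into subsquare.
Longitude subsquare a = 0; +1 → 1 = b.
Latitude extended square 7; +1 → 8.

QN52bg08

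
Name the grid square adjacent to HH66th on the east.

HH66uh

Longitude subsquare t = 19; +1 → 20 = u.
The latitude characters are unchanged.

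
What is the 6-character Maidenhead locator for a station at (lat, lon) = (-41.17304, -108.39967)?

DE58tt

Shift to the Maidenhead origin (180°W, 90°S): lon 71.6003, lat 48.8270.
Field: 71.6003/20 → 3 → D, 48.8270/10 → 4 → E; chars DE.
Square: 11.6003/2 → 5, 8.8270/1 → 8; chars 58.
Subsquare: 1.6003/0.0833333 → 19 → t, 0.8270/0.0416667 → 19 → t; chars tt.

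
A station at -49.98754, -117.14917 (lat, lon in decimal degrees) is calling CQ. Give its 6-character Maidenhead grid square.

DE10ka

Shift to the Maidenhead origin (180°W, 90°S): lon 62.8508, lat 40.0125.
Field: 62.8508/20 → 3 → D, 40.0125/10 → 4 → E; chars DE.
Square: 2.8508/2 → 1, 0.0125/1 → 0; chars 10.
Subsquare: 0.8508/0.0833333 → 10 → k, 0.0125/0.0416667 → 0 → a; chars ka.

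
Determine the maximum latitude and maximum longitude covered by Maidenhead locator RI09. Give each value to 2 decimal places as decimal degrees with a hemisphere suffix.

Field R=17, I=8: +17·20° lon, +8·10° lat → SW at lon 160°, lat -10°.
Square 0, 9: +0·2° lon, +9·1° lat → SW at lon 160°, lat -1°.
Cell spans 2° lon × 1° lat. NE corner is SW corner plus one full cell.
latitude 0.00° N, longitude 162.00° E.

0.00° N, 162.00° E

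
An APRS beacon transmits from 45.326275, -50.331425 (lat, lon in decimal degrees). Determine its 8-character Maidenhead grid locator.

Offset from 180°W / 90°S: lon 129.66858°, lat 135.32628°.
Field: 129.66858/20 → 6 → G, 135.32628/10 → 13 → N; chars GN.
Square: 9.66858/2 → 4, 5.32628/1 → 5; chars 45.
Subsquare: 1.66858/0.0833333 → 20 → u, 0.32628/0.0416667 → 7 → h; chars uh.
Extended square: 0.00191/0.00833333 → 0, 0.03461/0.00416667 → 8; chars 08.

GN45uh08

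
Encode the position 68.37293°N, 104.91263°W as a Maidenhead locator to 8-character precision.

Shift to the Maidenhead origin (180°W, 90°S): lon 75.08737, lat 158.37293.
Field (20°×10°, letters A–R): lon ⌊75.08737/20⌋ = 3 → D; lat ⌊158.37293/10⌋ = 15 → P.
Square (2°×1°, digits 0–9): lon ⌊15.08737/2⌋ = 7; lat ⌊8.37293/1⌋ = 8.
Subsquare (5′×2.5′, letters a–x): lon ⌊1.08737/0.0833333⌋ = 13 → n; lat ⌊0.37293/0.0416667⌋ = 8 → i.
Extended square (30″×15″, digits 0–9): lon ⌊0.00404/0.00833333⌋ = 0; lat ⌊0.03960/0.00416667⌋ = 9.

DP78ni09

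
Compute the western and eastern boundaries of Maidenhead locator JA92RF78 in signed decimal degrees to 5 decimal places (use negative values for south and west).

19.47500, 19.48333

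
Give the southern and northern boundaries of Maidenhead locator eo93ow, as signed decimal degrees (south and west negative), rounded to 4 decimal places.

Field E=4, O=14: +4·20° lon, +14·10° lat → SW at lon -100°, lat 50°.
Square 9, 3: +9·2° lon, +3·1° lat → SW at lon -82°, lat 53°.
Subsquare o=14, w=22: +14·0.0833333° lon, +22·0.0416667° lat → SW at lon -80.8333°, lat 53.9167°.
Cell spans 0.0833333° lon × 0.0416667° lat.
south 53.9167, north 53.9583.

53.9167, 53.9583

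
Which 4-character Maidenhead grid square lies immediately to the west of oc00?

NC90

Longitude square 0; −1 → -1, wraps to 9, carry into field.
Longitude field O = 14; −1 → 13 = N.
The latitude characters are unchanged.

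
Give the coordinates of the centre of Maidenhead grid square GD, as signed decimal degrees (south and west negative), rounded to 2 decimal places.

-55.00, -50.00

Field G=6, D=3: +6·20° lon, +3·10° lat → SW at lon -60°, lat -60°.
Cell spans 20° lon × 10° lat. Centre is SW corner plus half of each.
latitude -55.00, longitude -50.00.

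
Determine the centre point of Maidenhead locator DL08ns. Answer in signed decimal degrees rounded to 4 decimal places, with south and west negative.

28.7708, -118.8750

Field D=3, L=11: +3·20° lon, +11·10° lat → SW at lon -120°, lat 20°.
Square 0, 8: +0·2° lon, +8·1° lat → SW at lon -120°, lat 28°.
Subsquare n=13, s=18: +13·0.0833333° lon, +18·0.0416667° lat → SW at lon -118.917°, lat 28.75°.
Cell spans 0.0833333° lon × 0.0416667° lat. Centre is SW corner plus half of each.
latitude 28.7708, longitude -118.8750.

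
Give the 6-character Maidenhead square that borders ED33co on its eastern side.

Longitude subsquare c = 2; +1 → 3 = d.
The latitude characters are unchanged.

ED33do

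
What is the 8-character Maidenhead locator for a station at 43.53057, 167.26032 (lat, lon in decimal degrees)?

RN33pm17

Add 180° to longitude and 90° to latitude: 347.26032, 133.53057.
Field: lon ⌊347.26032/20⌋ = 17 → R; lat ⌊133.53057/10⌋ = 13 → N.
Square: lon ⌊7.26032/2⌋ = 3; lat ⌊3.53057/1⌋ = 3.
Subsquare: lon ⌊1.26032/0.0833333⌋ = 15 → p; lat ⌊0.53057/0.0416667⌋ = 12 → m.
Extended square: lon ⌊0.01032/0.00833333⌋ = 1; lat ⌊0.03057/0.00416667⌋ = 7.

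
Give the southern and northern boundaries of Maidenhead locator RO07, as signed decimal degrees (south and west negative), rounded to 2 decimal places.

57.00, 58.00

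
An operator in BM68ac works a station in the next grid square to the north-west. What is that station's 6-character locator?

Longitude subsquare a = 0; −1 → -1, wraps to 23 = x, carry into square.
Longitude square 6; −1 → 5.
Latitude subsquare c = 2; +1 → 3 = d.

BM58xd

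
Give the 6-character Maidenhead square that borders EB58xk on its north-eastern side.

Longitude subsquare x = 23; +1 → 24, wraps to 0 = a, carry into square.
Longitude square 5; +1 → 6.
Latitude subsquare k = 10; +1 → 11 = l.

EB68al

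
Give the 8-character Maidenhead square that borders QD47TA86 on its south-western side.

Longitude extended square 8; −1 → 7.
Latitude extended square 6; −1 → 5.

QD47ta75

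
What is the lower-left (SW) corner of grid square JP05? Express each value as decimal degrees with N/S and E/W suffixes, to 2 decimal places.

65.00° N, 0.00° E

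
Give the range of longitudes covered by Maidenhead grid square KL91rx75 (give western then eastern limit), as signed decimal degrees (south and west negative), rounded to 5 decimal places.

Field K=10, L=11: +10·20° lon, +11·10° lat → SW at lon 20°, lat 20°.
Square 9, 1: +9·2° lon, +1·1° lat → SW at lon 38°, lat 21°.
Subsquare r=17, x=23: +17·0.0833333° lon, +23·0.0416667° lat → SW at lon 39.4167°, lat 21.9583°.
Extended square 7, 5: +7·0.00833333° lon, +5·0.00416667° lat → SW at lon 39.475°, lat 21.9792°.
Cell spans 0.00833333° lon × 0.00416667° lat.
west 39.47500, east 39.48333.

39.47500, 39.48333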